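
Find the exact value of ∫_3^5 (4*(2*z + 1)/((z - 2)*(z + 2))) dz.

Factor the denominator: z**2 - 4 = (z + 2)(z - 2).
Partial fractions: 4*(2*z + 1)/((z - 2)*(z + 2)) = 3/(z + 2) + 5/(z - 2).
An antiderivative is F(z) = 5*log(z - 2) + 3*log(z + 2).
Then F(5) - F(3) = (5*log(3) + 3*log(7)) - (3*log(5)) = -3*log(5) + 5*log(3) + 3*log(7).

-3*log(5) + 5*log(3) + 3*log(7)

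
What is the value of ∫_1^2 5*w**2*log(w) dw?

-35/9 + 40*log(2)/3

Integrate by parts once (u = ln w, dv = 5*w**2 dw).
An antiderivative is F(w) = 5*w**3*(3*log(w) - 1)/9.
Then F(2) - F(1) = (-40/9 + 40*log(2)/3) - (-5/9) = -35/9 + 40*log(2)/3.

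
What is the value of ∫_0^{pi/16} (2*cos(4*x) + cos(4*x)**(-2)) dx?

An antiderivative is F(x) = sin(4*x)/2 + tan(4*x)/4.
Then F(pi/16) - F(0) = (1/4 + sqrt(2)/4) - (0) = 1/4 + sqrt(2)/4.

1/4 + sqrt(2)/4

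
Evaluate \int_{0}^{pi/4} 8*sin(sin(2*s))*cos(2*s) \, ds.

4 - 4*cos(1)

Let u = sin(2*s), so du = 2*cos(2*s) ds. When s = 0, u = 0; when s = pi/4, u = 1.
The integral becomes 4·∫ sin(u) du from 0 to 1, with antiderivative -4*cos(u).
Back in s: F(s) = -4*cos(sin(2*s)).
Then F(pi/4) - F(0) = (-4*cos(1)) - (-4) = 4 - 4*cos(1).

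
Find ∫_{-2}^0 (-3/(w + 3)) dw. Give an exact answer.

An antiderivative is F(w) = -3*log(w + 3).
Then F(0) - F(-2) = (-log(27)) - (0) = -log(27).

-log(27)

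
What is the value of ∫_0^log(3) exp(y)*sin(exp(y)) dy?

Let u = exp(y), so du = exp(y) dy. When y = 0, u = 1; when y = log(3), u = 3.
The integral becomes ∫ sin(u) du from 1 to 3, with antiderivative -cos(u).
Back in y: F(y) = -cos(exp(y)).
Then F(log(3)) - F(0) = (-cos(3)) - (-cos(1)) = cos(1) - cos(3).

cos(1) - cos(3)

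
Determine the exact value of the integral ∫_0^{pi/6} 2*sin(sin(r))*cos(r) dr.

Let u = sin(r), so du = cos(r) dr. When r = 0, u = 0; when r = pi/6, u = 1/2.
The integral becomes 2·∫ sin(u) du from 0 to 1/2, with antiderivative -2*cos(u).
Back in r: F(r) = -2*cos(sin(r)).
Then F(pi/6) - F(0) = (-2*cos(1/2)) - (-2) = 2 - 2*cos(1/2).

2 - 2*cos(1/2)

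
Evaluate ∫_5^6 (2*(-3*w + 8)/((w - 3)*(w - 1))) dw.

Factor the denominator: w**2 - 4*w + 3 = (w - 1)(w - 3).
Partial fractions: 2*(-3*w + 8)/((w - 3)*(w - 1)) = -5/(w - 1) - 1/(w - 3).
An antiderivative is F(w) = -log(w - 3) - 5*log(w - 1).
Then F(6) - F(5) = (-5*log(5) - log(3)) - (-11*log(2)) = -5*log(5) - log(3) + 11*log(2).

-5*log(5) - log(3) + 11*log(2)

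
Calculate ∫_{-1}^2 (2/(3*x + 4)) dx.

2*log(10)/3

An antiderivative is F(x) = 2*log(3*x + 4)/3.
Then F(2) - F(-1) = (2*log(10)/3) - (0) = 2*log(10)/3.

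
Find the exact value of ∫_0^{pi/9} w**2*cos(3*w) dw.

-sqrt(3)/27 + sqrt(3)*pi**2/486 + pi/81

Integrate by parts twice (u = w^2, dv = cos(3*w) dw).
An antiderivative is F(w) = w**2*sin(3*w)/3 + 2*w*cos(3*w)/9 - 2*sin(3*w)/27.
Then F(pi/9) - F(0) = (-sqrt(3)/27 + sqrt(3)*pi**2/486 + pi/81) - (0) = -sqrt(3)/27 + sqrt(3)*pi**2/486 + pi/81.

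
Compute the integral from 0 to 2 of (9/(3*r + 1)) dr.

Let u = 3*r + 1, so du = 3 dr. When r = 0, u = 1; when r = 2, u = 7.
The integral becomes 3·∫ 1/u du from 1 to 7, with antiderivative 3*log(u).
Back in r: F(r) = 3*log(3*r + 1).
Then F(2) - F(0) = (3*log(7)) - (0) = 3*log(7).

3*log(7)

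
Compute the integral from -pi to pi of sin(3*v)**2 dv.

Use the identity sin^2(3*v) = (1 - cos(6*v))/2.
An antiderivative is F(v) = v/2 - sin(6*v)/12.
Then F(pi) - F(-pi) = (pi/2) - (-pi/2) = pi.

pi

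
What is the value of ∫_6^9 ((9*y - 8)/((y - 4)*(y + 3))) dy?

-5*log(3) + 6*log(2) + 4*log(5)

Factor the denominator: y**2 - y - 12 = (y + 3)(y - 4).
Partial fractions: (9*y - 8)/((y - 4)*(y + 3)) = 5/(y + 3) + 4/(y - 4).
An antiderivative is F(y) = 4*log(y - 4) + 5*log(y + 3).
Then F(9) - F(6) = (5*log(3) + 4*log(5) + 10*log(2)) - (4*log(2) + 10*log(3)) = -5*log(3) + 6*log(2) + 4*log(5).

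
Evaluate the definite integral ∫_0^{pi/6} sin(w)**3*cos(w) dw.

Let u = sin(w), so du = cos(w) dw. When w = 0, u = 0; when w = pi/6, u = 1/2.
The integral becomes ∫ u**3 du from 0 to 1/2, with antiderivative u**4/4.
Back in w: F(w) = sin(w)**4/4.
Then F(pi/6) - F(0) = (1/64) - (0) = 1/64.

1/64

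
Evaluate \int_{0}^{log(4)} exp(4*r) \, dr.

Let u = exp(r), so du = exp(r) dr. When r = 0, u = 1; when r = log(4), u = 4.
The integral becomes ∫ u**3 du from 1 to 4, with antiderivative u**4/4.
Back in r: F(r) = exp(4*r)/4.
Then F(log(4)) - F(0) = (64) - (1/4) = 255/4.

255/4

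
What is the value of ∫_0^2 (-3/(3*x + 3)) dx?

An antiderivative is F(x) = -log(3*x + 3).
Then F(2) - F(0) = (-log(9)) - (-log(3)) = -log(3).

-log(3)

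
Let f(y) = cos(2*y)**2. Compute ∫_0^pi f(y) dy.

Use the identity cos^2(2*y) = (1 + cos(4*y))/2.
An antiderivative is F(y) = y/2 + sin(4*y)/8.
Then F(pi) - F(0) = (pi/2) - (0) = pi/2.

pi/2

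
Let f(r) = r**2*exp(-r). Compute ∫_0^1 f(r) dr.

Integrate by parts twice (u = r^2, dv = exp(-r) dr).
An antiderivative is F(r) = (-r**2 - 2*r - 2)*exp(-r).
Then F(1) - F(0) = (-5*exp(-1)) - (-2) = 2 - 5*exp(-1).

2 - 5*exp(-1)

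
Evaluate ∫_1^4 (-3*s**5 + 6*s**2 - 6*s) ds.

By the power rule, an antiderivative is F(s) = -s**6/2 + 2*s**3 - 3*s**2.
Then F(4) - F(1) = (-1968) - (-3/2) = -3933/2.

-3933/2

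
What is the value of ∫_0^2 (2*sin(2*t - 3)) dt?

cos(3) - cos(1)

Let u = 2*t - 3, so du = 2 dt. When t = 0, u = -3; when t = 2, u = 1.
The integral becomes ∫ sin(u) du from -3 to 1, with antiderivative -cos(u).
Back in t: F(t) = -cos(2*t - 3).
Then F(2) - F(0) = (-cos(1)) - (-cos(3)) = cos(3) - cos(1).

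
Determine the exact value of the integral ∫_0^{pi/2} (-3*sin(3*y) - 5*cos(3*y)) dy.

An antiderivative is F(y) = -5*sin(3*y)/3 + cos(3*y).
Then F(pi/2) - F(0) = (5/3) - (1) = 2/3.

2/3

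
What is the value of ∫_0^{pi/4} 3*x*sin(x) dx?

3*sqrt(2)*(4 - pi)/8

Integrate by parts once (u = x, dv = 3*sin(x) dx).
An antiderivative is F(x) = -3*x*cos(x) + 3*sin(x).
Then F(pi/4) - F(0) = (3*sqrt(2)*(4 - pi)/8) - (0) = 3*sqrt(2)*(4 - pi)/8.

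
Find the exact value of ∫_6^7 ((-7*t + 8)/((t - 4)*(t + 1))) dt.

-4*log(3) - 5*log(2) + 3*log(7)

Factor the denominator: t**2 - 3*t - 4 = (t + 1)(t - 4).
Partial fractions: (-7*t + 8)/((t - 4)*(t + 1)) = -3/(t + 1) - 4/(t - 4).
An antiderivative is F(t) = -4*log(t - 4) - 3*log(t + 1).
Then F(7) - F(6) = (-9*log(2) - 4*log(3)) - (-3*log(7) - 4*log(2)) = -4*log(3) - 5*log(2) + 3*log(7).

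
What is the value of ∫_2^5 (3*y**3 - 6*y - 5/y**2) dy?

By the power rule, an antiderivative is F(y) = 3*y**4/4 - 3*y**2 + 5/y.
Then F(5) - F(2) = (1579/4) - (5/2) = 1569/4.

1569/4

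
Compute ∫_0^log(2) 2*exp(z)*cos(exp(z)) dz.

-2*sin(1) + 2*sin(2)

Let u = exp(z), so du = exp(z) dz. When z = 0, u = 1; when z = log(2), u = 2.
The integral becomes 2·∫ cos(u) du from 1 to 2, with antiderivative 2*sin(u).
Back in z: F(z) = 2*sin(exp(z)).
Then F(log(2)) - F(0) = (2*sin(2)) - (2*sin(1)) = -2*sin(1) + 2*sin(2).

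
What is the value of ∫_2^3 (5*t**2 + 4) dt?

By the power rule, an antiderivative is F(t) = 5*t**3/3 + 4*t.
Then F(3) - F(2) = (57) - (64/3) = 107/3.

107/3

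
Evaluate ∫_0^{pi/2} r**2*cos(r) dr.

Integrate by parts twice (u = r^2, dv = cos(r) dr).
An antiderivative is F(r) = r**2*sin(r) + 2*r*cos(r) - 2*sin(r).
Then F(pi/2) - F(0) = (-2 + pi**2/4) - (0) = -2 + pi**2/4.

-2 + pi**2/4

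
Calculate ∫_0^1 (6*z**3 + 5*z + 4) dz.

By the power rule, an antiderivative is F(z) = 3*z**4/2 + 5*z**2/2 + 4*z.
Then F(1) - F(0) = (8) - (0) = 8.

8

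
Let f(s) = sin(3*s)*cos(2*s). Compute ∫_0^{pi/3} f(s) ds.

3/10

Use the identity sin(3*s)cos(2*s) = [sin(5*s) + sin(s)]/2.
An antiderivative is F(s) = -cos(s)/2 - cos(5*s)/10.
Then F(pi/3) - F(0) = (-3/10) - (-3/5) = 3/10.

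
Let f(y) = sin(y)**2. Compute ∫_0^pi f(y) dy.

pi/2

Use the identity sin^2(y) = (1 - cos(2*y))/2.
An antiderivative is F(y) = y/2 - sin(2*y)/4.
Then F(pi) - F(0) = (pi/2) - (0) = pi/2.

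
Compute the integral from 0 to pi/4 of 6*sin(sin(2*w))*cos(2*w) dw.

Let u = sin(2*w), so du = 2*cos(2*w) dw. When w = 0, u = 0; when w = pi/4, u = 1.
The integral becomes 3·∫ sin(u) du from 0 to 1, with antiderivative -3*cos(u).
Back in w: F(w) = -3*cos(sin(2*w)).
Then F(pi/4) - F(0) = (-3*cos(1)) - (-3) = 3 - 3*cos(1).

3 - 3*cos(1)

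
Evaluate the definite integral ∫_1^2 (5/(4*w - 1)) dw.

An antiderivative is F(w) = 5*log(4*w - 1)/4.
Then F(2) - F(1) = (5*log(7)/4) - (5*log(3)/4) = -5*log(3)/4 + 5*log(7)/4.

-5*log(3)/4 + 5*log(7)/4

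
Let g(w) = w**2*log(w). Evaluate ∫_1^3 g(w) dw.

-26/9 + 9*log(3)

Integrate by parts once (u = ln w, dv = w**2 dw).
An antiderivative is F(w) = w**3*(3*log(w) - 1)/9.
Then F(3) - F(1) = (-3 + 9*log(3)) - (-1/9) = -26/9 + 9*log(3).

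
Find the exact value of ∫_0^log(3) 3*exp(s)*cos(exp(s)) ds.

-3*sin(1) + 3*sin(3)

Let u = exp(s), so du = exp(s) ds. When s = 0, u = 1; when s = log(3), u = 3.
The integral becomes 3·∫ cos(u) du from 1 to 3, with antiderivative 3*sin(u).
Back in s: F(s) = 3*sin(exp(s)).
Then F(log(3)) - F(0) = (3*sin(3)) - (3*sin(1)) = -3*sin(1) + 3*sin(3).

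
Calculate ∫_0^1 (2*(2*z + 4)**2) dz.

Let u = 2*z + 4, so du = 2 dz. When z = 0, u = 4; when z = 1, u = 6.
The integral becomes ∫ u**2 du from 4 to 6, with antiderivative u**3/3.
Back in z: F(z) = (2*z + 4)**3/3.
Then F(1) - F(0) = (72) - (64/3) = 152/3.

152/3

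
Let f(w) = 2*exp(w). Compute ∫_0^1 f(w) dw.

-2 + 2*E

An antiderivative is F(w) = 2*exp(w).
Then F(1) - F(0) = (2*E) - (2) = -2 + 2*E.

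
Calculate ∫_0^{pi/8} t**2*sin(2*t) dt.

-1/4 - sqrt(2)*pi**2/256 + sqrt(2)*pi/32 + sqrt(2)/8

Integrate by parts twice (u = t^2, dv = sin(2*t) dt).
An antiderivative is F(t) = -t**2*cos(2*t)/2 + t*sin(2*t)/2 + cos(2*t)/4.
Then F(pi/8) - F(0) = (sqrt(2)*(-pi**2 + 8*pi + 32)/256) - (1/4) = -1/4 - sqrt(2)*pi**2/256 + sqrt(2)*pi/32 + sqrt(2)/8.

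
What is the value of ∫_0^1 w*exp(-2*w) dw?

Integrate by parts once (u = w, dv = exp(-2*w) dw).
An antiderivative is F(w) = (-2*w - 1)*exp(-2*w)/4.
Then F(1) - F(0) = (-3*exp(-2)/4) - (-1/4) = (-3 + exp(2))*exp(-2)/4.

(-3 + exp(2))*exp(-2)/4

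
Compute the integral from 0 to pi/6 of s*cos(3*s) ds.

-1/9 + pi/18

Integrate by parts once (u = s, dv = cos(3*s) ds).
An antiderivative is F(s) = s*sin(3*s)/3 + cos(3*s)/9.
Then F(pi/6) - F(0) = (pi/18) - (1/9) = -1/9 + pi/18.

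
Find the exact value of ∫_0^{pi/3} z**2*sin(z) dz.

-1 - pi**2/18 + sqrt(3)*pi/3

Integrate by parts twice (u = z^2, dv = sin(z) dz).
An antiderivative is F(z) = -z**2*cos(z) + 2*z*sin(z) + 2*cos(z).
Then F(pi/3) - F(0) = (-pi**2/18 + 1 + sqrt(3)*pi/3) - (2) = -1 - pi**2/18 + sqrt(3)*pi/3.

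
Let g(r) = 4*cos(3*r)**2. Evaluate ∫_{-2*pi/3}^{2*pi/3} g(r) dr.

8*pi/3

Use the identity cos^2(3*r) = (1 + cos(6*r))/2.
An antiderivative is F(r) = 2*r + sin(6*r)/3.
Then F(2*pi/3) - F(-2*pi/3) = (4*pi/3) - (-4*pi/3) = 8*pi/3.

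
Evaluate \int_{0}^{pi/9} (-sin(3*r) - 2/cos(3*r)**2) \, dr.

An antiderivative is F(r) = cos(3*r)/3 - 2*tan(3*r)/3.
Then F(pi/9) - F(0) = (1/6 - 2*sqrt(3)/3) - (1/3) = -2*sqrt(3)/3 - 1/6.

-2*sqrt(3)/3 - 1/6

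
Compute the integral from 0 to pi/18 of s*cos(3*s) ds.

-1/9 + pi/108 + sqrt(3)/18

Integrate by parts once (u = s, dv = cos(3*s) ds).
An antiderivative is F(s) = s*sin(3*s)/3 + cos(3*s)/9.
Then F(pi/18) - F(0) = (pi/108 + sqrt(3)/18) - (1/9) = -1/9 + pi/108 + sqrt(3)/18.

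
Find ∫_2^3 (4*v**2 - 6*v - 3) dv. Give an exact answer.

22/3

By the power rule, an antiderivative is F(v) = 4*v**3/3 - 3*v**2 - 3*v.
Then F(3) - F(2) = (0) - (-22/3) = 22/3.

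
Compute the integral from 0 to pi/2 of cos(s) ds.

1

An antiderivative is F(s) = sin(s).
Then F(pi/2) - F(0) = (1) - (0) = 1.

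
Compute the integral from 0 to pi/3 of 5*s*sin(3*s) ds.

5*pi/9

Integrate by parts once (u = s, dv = 5*sin(3*s) ds).
An antiderivative is F(s) = -5*s*cos(3*s)/3 + 5*sin(3*s)/9.
Then F(pi/3) - F(0) = (5*pi/9) - (0) = 5*pi/9.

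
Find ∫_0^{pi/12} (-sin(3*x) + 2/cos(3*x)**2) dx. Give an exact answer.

An antiderivative is F(x) = cos(3*x)/3 + 2*tan(3*x)/3.
Then F(pi/12) - F(0) = (sqrt(2)/6 + 2/3) - (1/3) = sqrt(2)/6 + 1/3.

sqrt(2)/6 + 1/3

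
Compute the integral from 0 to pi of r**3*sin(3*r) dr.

pi*(-2 + 3*pi**2)/9

Integrate by parts 3 times (u = r^3, dv = sin(3*r) dr).
An antiderivative is F(r) = -r**3*cos(3*r)/3 + r**2*sin(3*r)/3 + 2*r*cos(3*r)/9 - 2*sin(3*r)/27.
Then F(pi) - F(0) = (pi*(-2 + 3*pi**2)/9) - (0) = pi*(-2 + 3*pi**2)/9.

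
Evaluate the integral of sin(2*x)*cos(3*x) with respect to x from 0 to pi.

-4/5

Use the identity sin(2*x)cos(3*x) = [sin(5*x) + sin(-x)]/2.
An antiderivative is F(x) = cos(x)/2 - cos(5*x)/10.
Then F(pi) - F(0) = (-2/5) - (2/5) = -4/5.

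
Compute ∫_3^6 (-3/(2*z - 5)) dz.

-3*log(7)/2

An antiderivative is F(z) = -3*log(2*z - 5)/2.
Then F(6) - F(3) = (-3*log(7)/2) - (0) = -3*log(7)/2.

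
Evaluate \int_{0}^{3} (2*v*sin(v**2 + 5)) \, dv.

-cos(14) + cos(5)

Let u = v**2 + 5, so du = 2*v dv. When v = 0, u = 5; when v = 3, u = 14.
The integral becomes ∫ sin(u) du from 5 to 14, with antiderivative -cos(u).
Back in v: F(v) = -cos(v**2 + 5).
Then F(3) - F(0) = (-cos(14)) - (-cos(5)) = -cos(14) + cos(5).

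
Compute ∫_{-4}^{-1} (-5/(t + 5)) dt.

An antiderivative is F(t) = -5*log(t + 5).
Then F(-1) - F(-4) = (-10*log(2)) - (0) = -10*log(2).

-10*log(2)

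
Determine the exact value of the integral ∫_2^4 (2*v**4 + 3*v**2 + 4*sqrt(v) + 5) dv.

7262/15 - 16*sqrt(2)/3

By the power rule, an antiderivative is F(v) = 2*v**5/5 + 8*v**(3/2)/3 + v**3 + 5*v.
Then F(4) - F(2) = (7724/15) - (16*sqrt(2)/3 + 154/5) = 7262/15 - 16*sqrt(2)/3.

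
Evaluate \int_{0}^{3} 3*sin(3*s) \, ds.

1 - cos(9)

Let u = 3*s, so du = 3 ds. When s = 0, u = 0; when s = 3, u = 9.
The integral becomes ∫ sin(u) du from 0 to 9, with antiderivative -cos(u).
Back in s: F(s) = -cos(3*s).
Then F(3) - F(0) = (-cos(9)) - (-1) = 1 - cos(9).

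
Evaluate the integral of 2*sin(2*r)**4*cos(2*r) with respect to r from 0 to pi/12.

1/160

Let u = sin(2*r), so du = 2*cos(2*r) dr. When r = 0, u = 0; when r = pi/12, u = 1/2.
The integral becomes ∫ u**4 du from 0 to 1/2, with antiderivative u**5/5.
Back in r: F(r) = sin(2*r)**5/5.
Then F(pi/12) - F(0) = (1/160) - (0) = 1/160.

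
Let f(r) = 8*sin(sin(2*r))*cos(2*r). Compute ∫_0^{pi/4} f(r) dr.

Let u = sin(2*r), so du = 2*cos(2*r) dr. When r = 0, u = 0; when r = pi/4, u = 1.
The integral becomes 4·∫ sin(u) du from 0 to 1, with antiderivative -4*cos(u).
Back in r: F(r) = -4*cos(sin(2*r)).
Then F(pi/4) - F(0) = (-4*cos(1)) - (-4) = 4 - 4*cos(1).

4 - 4*cos(1)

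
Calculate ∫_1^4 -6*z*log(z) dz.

45/2 - 96*log(2)

Integrate by parts once (u = ln z, dv = -6*z dz).
An antiderivative is F(z) = -3*z**2*(2*log(z) - 1)/2.
Then F(4) - F(1) = (24 - 96*log(2)) - (3/2) = 45/2 - 96*log(2).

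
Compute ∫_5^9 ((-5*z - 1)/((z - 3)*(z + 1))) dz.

Factor the denominator: z**2 - 2*z - 3 = (z + 1)(z - 3).
Partial fractions: (-5*z - 1)/((z - 3)*(z + 1)) = -1/(z + 1) - 4/(z - 3).
An antiderivative is F(z) = -4*log(z - 3) - log(z + 1).
Then F(9) - F(5) = (-4*log(3) - 5*log(2) - log(5)) - (-log(96)) = -3*log(3) - log(5).

-3*log(3) - log(5)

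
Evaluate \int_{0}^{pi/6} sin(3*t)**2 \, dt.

Use the identity sin^2(3*t) = (1 - cos(6*t))/2.
An antiderivative is F(t) = t/2 - sin(6*t)/12.
Then F(pi/6) - F(0) = (pi/12) - (0) = pi/12.

pi/12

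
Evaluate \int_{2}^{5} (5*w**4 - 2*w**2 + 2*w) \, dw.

By the power rule, an antiderivative is F(w) = w**5 - 2*w**3/3 + w**2.
Then F(5) - F(2) = (9200/3) - (92/3) = 3036.

3036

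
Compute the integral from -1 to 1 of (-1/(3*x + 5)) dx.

-2*log(2)/3

An antiderivative is F(x) = -log(3*x + 5)/3.
Then F(1) - F(-1) = (-log(2)) - (-log(2)/3) = -2*log(2)/3.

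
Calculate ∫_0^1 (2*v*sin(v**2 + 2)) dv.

cos(2) - cos(3)

Let u = v**2 + 2, so du = 2*v dv. When v = 0, u = 2; when v = 1, u = 3.
The integral becomes ∫ sin(u) du from 2 to 3, with antiderivative -cos(u).
Back in v: F(v) = -cos(v**2 + 2).
Then F(1) - F(0) = (-cos(3)) - (-cos(2)) = cos(2) - cos(3).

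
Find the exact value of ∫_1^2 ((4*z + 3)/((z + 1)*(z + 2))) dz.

Factor the denominator: z**2 + 3*z + 2 = (z + 2)(z + 1).
Partial fractions: (4*z + 3)/((z + 1)*(z + 2)) = 5/(z + 2) - 1/(z + 1).
An antiderivative is F(z) = -log(z + 1) + 5*log(z + 2).
Then F(2) - F(1) = (-log(3) + 10*log(2)) - (-log(2) + 5*log(3)) = -6*log(3) + 11*log(2).

-6*log(3) + 11*log(2)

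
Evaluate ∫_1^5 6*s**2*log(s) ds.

Integrate by parts once (u = ln s, dv = 6*s**2 ds).
An antiderivative is F(s) = 2*s**3*(3*log(s) - 1)/3.
Then F(5) - F(1) = (-250/3 + 250*log(5)) - (-2/3) = -248/3 + 250*log(5).

-248/3 + 250*log(5)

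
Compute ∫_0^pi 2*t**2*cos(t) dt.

Integrate by parts twice (u = t^2, dv = 2*cos(t) dt).
An antiderivative is F(t) = 2*t**2*sin(t) + 4*t*cos(t) - 4*sin(t).
Then F(pi) - F(0) = (-4*pi) - (0) = -4*pi.

-4*pi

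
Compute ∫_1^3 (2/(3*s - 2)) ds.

2*log(7)/3

An antiderivative is F(s) = 2*log(3*s - 2)/3.
Then F(3) - F(1) = (2*log(7)/3) - (0) = 2*log(7)/3.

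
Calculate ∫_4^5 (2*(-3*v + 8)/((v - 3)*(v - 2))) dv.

log(4/81)

Factor the denominator: v**2 - 5*v + 6 = (v - 2)(v - 3).
Partial fractions: 2*(-3*v + 8)/((v - 3)*(v - 2)) = -4/(v - 2) - 2/(v - 3).
An antiderivative is F(v) = -2*log(v - 3) - 4*log(v - 2).
Then F(5) - F(4) = (-4*log(3) - 2*log(2)) - (-log(16)) = log(4/81).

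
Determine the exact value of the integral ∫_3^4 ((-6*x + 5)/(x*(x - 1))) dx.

-9*log(2) + 4*log(3)

Factor the denominator: x**2 - x = x(x - 1).
Partial fractions: (-6*x + 5)/(x*(x - 1)) = -5/x - 1/(x - 1).
An antiderivative is F(x) = -5*log(x) - log(x - 1).
Then F(4) - F(3) = (-10*log(2) - log(3)) - (-5*log(3) - log(2)) = -9*log(2) + 4*log(3).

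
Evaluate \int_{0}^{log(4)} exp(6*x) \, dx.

Let u = exp(x), so du = exp(x) dx. When x = 0, u = 1; when x = log(4), u = 4.
The integral becomes ∫ u**5 du from 1 to 4, with antiderivative u**6/6.
Back in x: F(x) = exp(6*x)/6.
Then F(log(4)) - F(0) = (2048/3) - (1/6) = 1365/2.

1365/2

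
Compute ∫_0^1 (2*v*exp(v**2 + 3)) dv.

Let u = v**2 + 3, so du = 2*v dv. When v = 0, u = 3; when v = 1, u = 4.
The integral becomes ∫ exp(u) du from 3 to 4, with antiderivative exp(u).
Back in v: F(v) = exp(v**2 + 3).
Then F(1) - F(0) = (exp(4)) - (exp(3)) = -exp(3) + exp(4).

-exp(3) + exp(4)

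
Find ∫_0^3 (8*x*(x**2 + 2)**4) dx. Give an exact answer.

644076/5

Let u = x**2 + 2, so du = 2*x dx. When x = 0, u = 2; when x = 3, u = 11.
The integral becomes 4·∫ u**4 du from 2 to 11, with antiderivative 4*u**5/5.
Back in x: F(x) = 4*(x**2 + 2)**5/5.
Then F(3) - F(0) = (644204/5) - (128/5) = 644076/5.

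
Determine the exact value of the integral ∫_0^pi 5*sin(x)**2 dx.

Use the identity sin^2(x) = (1 - cos(2*x))/2.
An antiderivative is F(x) = 5*x/2 - 5*sin(2*x)/4.
Then F(pi) - F(0) = (5*pi/2) - (0) = 5*pi/2.

5*pi/2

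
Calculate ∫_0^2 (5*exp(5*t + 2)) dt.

Let u = 5*t + 2, so du = 5 dt. When t = 0, u = 2; when t = 2, u = 12.
The integral becomes ∫ exp(u) du from 2 to 12, with antiderivative exp(u).
Back in t: F(t) = exp(5*t + 2).
Then F(2) - F(0) = (exp(12)) - (exp(2)) = -exp(2) + exp(12).

-exp(2) + exp(12)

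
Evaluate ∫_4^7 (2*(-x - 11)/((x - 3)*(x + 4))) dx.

-14*log(2) + 2*log(11)

Factor the denominator: x**2 + x - 12 = (x + 4)(x - 3).
Partial fractions: 2*(-x - 11)/((x - 3)*(x + 4)) = 2/(x + 4) - 4/(x - 3).
An antiderivative is F(x) = -4*log(x - 3) + 2*log(x + 4).
Then F(7) - F(4) = (-8*log(2) + 2*log(11)) - (log(64)) = -14*log(2) + 2*log(11).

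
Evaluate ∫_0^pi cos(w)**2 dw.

pi/2

Use the identity cos^2(w) = (1 + cos(2*w))/2.
An antiderivative is F(w) = w/2 + sin(2*w)/4.
Then F(pi) - F(0) = (pi/2) - (0) = pi/2.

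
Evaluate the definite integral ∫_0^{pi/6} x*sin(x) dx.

Integrate by parts once (u = x, dv = sin(x) dx).
An antiderivative is F(x) = -x*cos(x) + sin(x).
Then F(pi/6) - F(0) = (-sqrt(3)*pi/12 + 1/2) - (0) = -sqrt(3)*pi/12 + 1/2.

-sqrt(3)*pi/12 + 1/2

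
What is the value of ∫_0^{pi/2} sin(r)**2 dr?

Use the identity sin^2(r) = (1 - cos(2*r))/2.
An antiderivative is F(r) = r/2 - sin(2*r)/4.
Then F(pi/2) - F(0) = (pi/4) - (0) = pi/4.

pi/4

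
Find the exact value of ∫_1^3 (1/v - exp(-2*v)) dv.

An antiderivative is F(v) = log(v) + exp(-2*v)/2.
Then F(3) - F(1) = (exp(-6)/2 + log(3)) - (exp(-2)/2) = -exp(-2)/2 + exp(-6)/2 + log(3).

-exp(-2)/2 + exp(-6)/2 + log(3)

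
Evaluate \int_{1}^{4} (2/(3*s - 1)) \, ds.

-2*log(2)/3 + 2*log(11)/3

An antiderivative is F(s) = 2*log(3*s - 1)/3.
Then F(4) - F(1) = (2*log(11)/3) - (2*log(2)/3) = -2*log(2)/3 + 2*log(11)/3.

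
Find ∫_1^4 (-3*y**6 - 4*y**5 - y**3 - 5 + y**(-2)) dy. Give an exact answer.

By the power rule, an antiderivative is F(y) = -3*y**7/7 - 2*y**6/3 - y**4/4 - 5*y - 1/y.
Then F(4) - F(1) = (-826277/84) - (-617/84) = -68805/7.

-68805/7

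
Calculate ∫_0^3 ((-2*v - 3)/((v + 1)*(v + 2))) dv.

Factor the denominator: v**2 + 3*v + 2 = (v + 2)(v + 1).
Partial fractions: (-2*v - 3)/((v + 1)*(v + 2)) = -1/(v + 2) - 1/(v + 1).
An antiderivative is F(v) = -log(v + 1) - log(v + 2).
Then F(3) - F(0) = (-log(20)) - (-log(2)) = -log(10).

-log(10)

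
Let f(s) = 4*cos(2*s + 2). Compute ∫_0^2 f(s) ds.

Let u = 2*s + 2, so du = 2 ds. When s = 0, u = 2; when s = 2, u = 6.
The integral becomes 2·∫ cos(u) du from 2 to 6, with antiderivative 2*sin(u).
Back in s: F(s) = 2*sin(2*s + 2).
Then F(2) - F(0) = (2*sin(6)) - (2*sin(2)) = -2*sin(2) + 2*sin(6).

-2*sin(2) + 2*sin(6)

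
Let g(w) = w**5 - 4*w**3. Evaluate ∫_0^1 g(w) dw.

-5/6

By the power rule, an antiderivative is F(w) = w**6/6 - w**4.
Then F(1) - F(0) = (-5/6) - (0) = -5/6.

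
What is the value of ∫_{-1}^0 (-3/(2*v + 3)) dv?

An antiderivative is F(v) = -3*log(2*v + 3)/2.
Then F(0) - F(-1) = (-3*log(3)/2) - (0) = -3*log(3)/2.

-3*log(3)/2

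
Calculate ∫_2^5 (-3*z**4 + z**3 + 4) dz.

-33831/20

By the power rule, an antiderivative is F(z) = -3*z**5/5 + z**4/4 + 4*z.
Then F(5) - F(2) = (-6795/4) - (-36/5) = -33831/20.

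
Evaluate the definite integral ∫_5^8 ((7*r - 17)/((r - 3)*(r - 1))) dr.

Factor the denominator: r**2 - 4*r + 3 = (r - 1)(r - 3).
Partial fractions: (7*r - 17)/((r - 3)*(r - 1)) = 5/(r - 1) + 2/(r - 3).
An antiderivative is F(r) = 2*log(r - 3) + 5*log(r - 1).
Then F(8) - F(5) = (2*log(5) + 5*log(7)) - (12*log(2)) = -12*log(2) + 2*log(5) + 5*log(7).

-12*log(2) + 2*log(5) + 5*log(7)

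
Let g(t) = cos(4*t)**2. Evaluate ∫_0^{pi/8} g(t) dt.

pi/16

Use the identity cos^2(4*t) = (1 + cos(8*t))/2.
An antiderivative is F(t) = t/2 + sin(8*t)/16.
Then F(pi/8) - F(0) = (pi/16) - (0) = pi/16.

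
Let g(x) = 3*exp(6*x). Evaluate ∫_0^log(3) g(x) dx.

364

Let u = exp(x), so du = exp(x) dx. When x = 0, u = 1; when x = log(3), u = 3.
The integral becomes 3·∫ u**5 du from 1 to 3, with antiderivative u**6/2.
Back in x: F(x) = exp(6*x)/2.
Then F(log(3)) - F(0) = (729/2) - (1/2) = 364.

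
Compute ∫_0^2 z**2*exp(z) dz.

-2 + 2*exp(2)

Integrate by parts twice (u = z^2, dv = exp(z) dz).
An antiderivative is F(z) = (z**2 - 2*z + 2)*exp(z).
Then F(2) - F(0) = (2*exp(2)) - (2) = -2 + 2*exp(2).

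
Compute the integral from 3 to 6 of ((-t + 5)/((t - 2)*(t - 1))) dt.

-4*log(5) + 10*log(2)

Factor the denominator: t**2 - 3*t + 2 = (t - 1)(t - 2).
Partial fractions: (-t + 5)/((t - 2)*(t - 1)) = -4/(t - 1) + 3/(t - 2).
An antiderivative is F(t) = 3*log(t - 2) - 4*log(t - 1).
Then F(6) - F(3) = (-4*log(5) + 6*log(2)) - (-log(16)) = -4*log(5) + 10*log(2).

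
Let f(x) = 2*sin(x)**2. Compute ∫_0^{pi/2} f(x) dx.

pi/2

Use the identity sin^2(x) = (1 - cos(2*x))/2.
An antiderivative is F(x) = x - sin(2*x)/2.
Then F(pi/2) - F(0) = (pi/2) - (0) = pi/2.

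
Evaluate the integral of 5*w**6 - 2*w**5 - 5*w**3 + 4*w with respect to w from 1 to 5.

349040/7

By the power rule, an antiderivative is F(w) = 5*w**7/7 - w**6/3 - 5*w**4/4 + 2*w**2.
Then F(5) - F(1) = (4188575/84) - (95/84) = 349040/7.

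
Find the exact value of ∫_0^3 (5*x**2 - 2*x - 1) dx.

By the power rule, an antiderivative is F(x) = 5*x**3/3 - x**2 - x.
Then F(3) - F(0) = (33) - (0) = 33.

33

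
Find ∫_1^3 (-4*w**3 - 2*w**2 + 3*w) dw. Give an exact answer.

By the power rule, an antiderivative is F(w) = -w**4 - 2*w**3/3 + 3*w**2/2.
Then F(3) - F(1) = (-171/2) - (-1/6) = -256/3.

-256/3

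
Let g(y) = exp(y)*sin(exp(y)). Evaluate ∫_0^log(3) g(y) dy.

cos(1) - cos(3)

Let u = exp(y), so du = exp(y) dy. When y = 0, u = 1; when y = log(3), u = 3.
The integral becomes ∫ sin(u) du from 1 to 3, with antiderivative -cos(u).
Back in y: F(y) = -cos(exp(y)).
Then F(log(3)) - F(0) = (-cos(3)) - (-cos(1)) = cos(1) - cos(3).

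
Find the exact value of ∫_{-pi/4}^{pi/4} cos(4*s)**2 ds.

Use the identity cos^2(4*s) = (1 + cos(8*s))/2.
An antiderivative is F(s) = s/2 + sin(8*s)/16.
Then F(pi/4) - F(-pi/4) = (pi/8) - (-pi/8) = pi/4.

pi/4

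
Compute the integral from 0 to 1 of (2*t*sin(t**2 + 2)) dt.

Let u = t**2 + 2, so du = 2*t dt. When t = 0, u = 2; when t = 1, u = 3.
The integral becomes ∫ sin(u) du from 2 to 3, with antiderivative -cos(u).
Back in t: F(t) = -cos(t**2 + 2).
Then F(1) - F(0) = (-cos(3)) - (-cos(2)) = cos(2) - cos(3).

cos(2) - cos(3)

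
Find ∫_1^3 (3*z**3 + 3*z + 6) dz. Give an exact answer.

By the power rule, an antiderivative is F(z) = 3*z**4/4 + 3*z**2/2 + 6*z.
Then F(3) - F(1) = (369/4) - (33/4) = 84.

84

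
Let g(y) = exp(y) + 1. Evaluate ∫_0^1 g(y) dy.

An antiderivative is F(y) = y + exp(y).
Then F(1) - F(0) = (1 + E) - (1) = E.

E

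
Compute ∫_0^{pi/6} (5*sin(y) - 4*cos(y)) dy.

3 - 5*sqrt(3)/2

An antiderivative is F(y) = -4*sin(y) - 5*cos(y).
Then F(pi/6) - F(0) = (-5*sqrt(3)/2 - 2) - (-5) = 3 - 5*sqrt(3)/2.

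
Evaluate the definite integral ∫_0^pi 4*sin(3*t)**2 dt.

2*pi

Use the identity sin^2(3*t) = (1 - cos(6*t))/2.
An antiderivative is F(t) = 2*t - sin(6*t)/3.
Then F(pi) - F(0) = (2*pi) - (0) = 2*pi.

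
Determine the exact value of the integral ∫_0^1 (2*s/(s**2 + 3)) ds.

Let u = s**2 + 3, so du = 2*s ds. When s = 0, u = 3; when s = 1, u = 4.
The integral becomes ∫ 1/u du from 3 to 4, with antiderivative log(u).
Back in s: F(s) = log(s**2 + 3).
Then F(1) - F(0) = (log(4)) - (log(3)) = log(4/3).

log(4/3)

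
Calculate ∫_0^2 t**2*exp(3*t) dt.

-2/27 + 26*exp(6)/27

Integrate by parts twice (u = t^2, dv = exp(3*t) dt).
An antiderivative is F(t) = (9*t**2 - 6*t + 2)*exp(3*t)/27.
Then F(2) - F(0) = (26*exp(6)/27) - (2/27) = -2/27 + 26*exp(6)/27.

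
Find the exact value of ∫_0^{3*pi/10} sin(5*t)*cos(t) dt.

Use the identity sin(5*t)cos(t) = [sin(6*t) + sin(4*t)]/2.
An antiderivative is F(t) = -cos(4*t)/8 - cos(6*t)/12.
Then F(3*pi/10) - F(0) = (1/96 + sqrt(5)/96) - (-5/24) = sqrt(5)/96 + 7/32.

sqrt(5)/96 + 7/32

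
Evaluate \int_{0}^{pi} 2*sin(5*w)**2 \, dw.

Use the identity sin^2(5*w) = (1 - cos(10*w))/2.
An antiderivative is F(w) = w - sin(10*w)/10.
Then F(pi) - F(0) = (pi) - (0) = pi.

pi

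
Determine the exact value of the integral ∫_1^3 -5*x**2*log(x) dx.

Integrate by parts once (u = ln x, dv = -5*x**2 dx).
An antiderivative is F(x) = -5*x**3*(3*log(x) - 1)/9.
Then F(3) - F(1) = (15 - 45*log(3)) - (5/9) = 130/9 - 45*log(3).

130/9 - 45*log(3)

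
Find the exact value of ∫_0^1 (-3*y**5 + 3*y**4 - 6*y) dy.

-29/10

By the power rule, an antiderivative is F(y) = -y**6/2 + 3*y**5/5 - 3*y**2.
Then F(1) - F(0) = (-29/10) - (0) = -29/10.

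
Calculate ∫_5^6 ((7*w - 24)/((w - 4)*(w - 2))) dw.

Factor the denominator: w**2 - 6*w + 8 = (w - 2)(w - 4).
Partial fractions: (7*w - 24)/((w - 4)*(w - 2)) = 5/(w - 2) + 2/(w - 4).
An antiderivative is F(w) = 2*log(w - 4) + 5*log(w - 2).
Then F(6) - F(5) = (12*log(2)) - (5*log(3)) = -5*log(3) + 12*log(2).

-5*log(3) + 12*log(2)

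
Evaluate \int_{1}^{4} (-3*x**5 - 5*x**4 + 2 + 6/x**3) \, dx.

By the power rule, an antiderivative is F(x) = -x**6/2 - x**5 + 2*x - 3/x**2.
Then F(4) - F(1) = (-49027/16) - (-5/2) = -48987/16.

-48987/16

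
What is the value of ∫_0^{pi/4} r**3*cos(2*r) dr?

-3*pi/16 + pi**3/128 + 3/8

Integrate by parts 3 times (u = r^3, dv = cos(2*r) dr).
An antiderivative is F(r) = r**3*sin(2*r)/2 + 3*r**2*cos(2*r)/4 - 3*r*sin(2*r)/4 - 3*cos(2*r)/8.
Then F(pi/4) - F(0) = (pi*(-24 + pi**2)/128) - (-3/8) = -3*pi/16 + pi**3/128 + 3/8.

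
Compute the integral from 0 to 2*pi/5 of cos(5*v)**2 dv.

Use the identity cos^2(5*v) = (1 + cos(10*v))/2.
An antiderivative is F(v) = v/2 + sin(10*v)/20.
Then F(2*pi/5) - F(0) = (pi/5) - (0) = pi/5.

pi/5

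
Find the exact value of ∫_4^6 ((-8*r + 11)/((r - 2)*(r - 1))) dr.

-3*log(5) - 5*log(2) + 3*log(3)

Factor the denominator: r**2 - 3*r + 2 = (r - 1)(r - 2).
Partial fractions: (-8*r + 11)/((r - 2)*(r - 1)) = -3/(r - 1) - 5/(r - 2).
An antiderivative is F(r) = -5*log(r - 2) - 3*log(r - 1).
Then F(6) - F(4) = (-10*log(2) - 3*log(5)) - (-5*log(2) - 3*log(3)) = -3*log(5) - 5*log(2) + 3*log(3).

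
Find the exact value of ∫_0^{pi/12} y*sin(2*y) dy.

-sqrt(3)*pi/48 + 1/8

Integrate by parts once (u = y, dv = sin(2*y) dy).
An antiderivative is F(y) = -y*cos(2*y)/2 + sin(2*y)/4.
Then F(pi/12) - F(0) = (-sqrt(3)*pi/48 + 1/8) - (0) = -sqrt(3)*pi/48 + 1/8.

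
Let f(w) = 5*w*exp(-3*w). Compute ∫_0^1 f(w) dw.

5/9 - 20*exp(-3)/9

Integrate by parts once (u = w, dv = 5*exp(-3*w) dw).
An antiderivative is F(w) = (-15*w - 5)*exp(-3*w)/9.
Then F(1) - F(0) = (-20*exp(-3)/9) - (-5/9) = 5/9 - 20*exp(-3)/9.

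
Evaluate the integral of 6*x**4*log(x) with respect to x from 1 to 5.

-18744/25 + 3750*log(5)

Integrate by parts once (u = ln x, dv = 6*x**4 dx).
An antiderivative is F(x) = 6*x**5*(5*log(x) - 1)/25.
Then F(5) - F(1) = (-750 + 3750*log(5)) - (-6/25) = -18744/25 + 3750*log(5).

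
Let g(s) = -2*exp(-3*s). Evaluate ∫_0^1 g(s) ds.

-2/3 + 2*exp(-3)/3

An antiderivative is F(s) = 2*exp(-3*s)/3.
Then F(1) - F(0) = (2*exp(-3)/3) - (2/3) = -2/3 + 2*exp(-3)/3.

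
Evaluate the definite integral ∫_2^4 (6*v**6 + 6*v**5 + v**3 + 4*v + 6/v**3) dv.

2021631/112

By the power rule, an antiderivative is F(v) = 6*v**7/7 + v**6 + v**4/4 + 2*v**2 - 3/v**2.
Then F(4) - F(2) = (2042347/112) - (5179/28) = 2021631/112.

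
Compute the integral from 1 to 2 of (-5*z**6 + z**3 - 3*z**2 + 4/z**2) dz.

-2575/28

By the power rule, an antiderivative is F(z) = -5*z**7/7 + z**4/4 - z**3 - 4/z.
Then F(2) - F(1) = (-682/7) - (-153/28) = -2575/28.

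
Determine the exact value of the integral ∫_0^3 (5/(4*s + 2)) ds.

An antiderivative is F(s) = 5*log(4*s + 2)/4.
Then F(3) - F(0) = (5*log(14)/4) - (5*log(2)/4) = 5*log(7)/4.

5*log(7)/4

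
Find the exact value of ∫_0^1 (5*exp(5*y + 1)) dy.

Let u = 5*y + 1, so du = 5 dy. When y = 0, u = 1; when y = 1, u = 6.
The integral becomes ∫ exp(u) du from 1 to 6, with antiderivative exp(u).
Back in y: F(y) = exp(5*y + 1).
Then F(1) - F(0) = (exp(6)) - (exp(1)) = -exp(1) + exp(6).

-exp(1) + exp(6)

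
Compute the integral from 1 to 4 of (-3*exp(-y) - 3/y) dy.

-6*log(2) - 3*exp(-1) + 3*exp(-4)

An antiderivative is F(y) = -3*log(y) + 3*exp(-y).
Then F(4) - F(1) = (-6*log(2) + 3*exp(-4)) - (3*exp(-1)) = -6*log(2) - 3*exp(-1) + 3*exp(-4).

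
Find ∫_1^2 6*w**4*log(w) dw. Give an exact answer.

Integrate by parts once (u = ln w, dv = 6*w**4 dw).
An antiderivative is F(w) = 6*w**5*(5*log(w) - 1)/25.
Then F(2) - F(1) = (-192/25 + 192*log(2)/5) - (-6/25) = -186/25 + 192*log(2)/5.

-186/25 + 192*log(2)/5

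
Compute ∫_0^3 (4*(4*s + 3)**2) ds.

1116

Let u = 4*s + 3, so du = 4 ds. When s = 0, u = 3; when s = 3, u = 15.
The integral becomes ∫ u**2 du from 3 to 15, with antiderivative u**3/3.
Back in s: F(s) = (4*s + 3)**3/3.
Then F(3) - F(0) = (1125) - (9) = 1116.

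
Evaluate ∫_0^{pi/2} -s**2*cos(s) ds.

Integrate by parts twice (u = s^2, dv = -cos(s) ds).
An antiderivative is F(s) = -s**2*sin(s) - 2*s*cos(s) + 2*sin(s).
Then F(pi/2) - F(0) = (2 - pi**2/4) - (0) = 2 - pi**2/4.

2 - pi**2/4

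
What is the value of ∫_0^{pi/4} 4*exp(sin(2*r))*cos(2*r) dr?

Let u = sin(2*r), so du = 2*cos(2*r) dr. When r = 0, u = 0; when r = pi/4, u = 1.
The integral becomes 2·∫ exp(u) du from 0 to 1, with antiderivative 2*exp(u).
Back in r: F(r) = 2*exp(sin(2*r)).
Then F(pi/4) - F(0) = (2*E) - (2) = -2 + 2*E.

-2 + 2*E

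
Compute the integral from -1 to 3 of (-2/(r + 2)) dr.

-log(25)

An antiderivative is F(r) = -2*log(r + 2).
Then F(3) - F(-1) = (-log(25)) - (0) = -log(25).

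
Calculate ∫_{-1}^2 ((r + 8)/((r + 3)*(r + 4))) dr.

Factor the denominator: r**2 + 7*r + 12 = (r + 4)(r + 3).
Partial fractions: (r + 8)/((r + 3)*(r + 4)) = -4/(r + 4) + 5/(r + 3).
An antiderivative is F(r) = 5*log(r + 3) - 4*log(r + 4).
Then F(2) - F(-1) = (-4*log(3) - 4*log(2) + 5*log(5)) - (log(32/81)) = -9*log(2) + 5*log(5).

-9*log(2) + 5*log(5)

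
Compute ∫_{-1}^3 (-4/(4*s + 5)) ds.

An antiderivative is F(s) = -log(4*s + 5).
Then F(3) - F(-1) = (-log(17)) - (0) = -log(17).

-log(17)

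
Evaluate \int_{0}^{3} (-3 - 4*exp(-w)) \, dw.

An antiderivative is F(w) = -3*w + 4*exp(-w).
Then F(3) - F(0) = (-9 + 4*exp(-3)) - (4) = -13 + 4*exp(-3).

-13 + 4*exp(-3)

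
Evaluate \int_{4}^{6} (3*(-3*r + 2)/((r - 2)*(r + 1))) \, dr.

Factor the denominator: r**2 - r - 2 = (r + 1)(r - 2).
Partial fractions: 3*(-3*r + 2)/((r - 2)*(r + 1)) = -5/(r + 1) - 4/(r - 2).
An antiderivative is F(r) = -4*log(r - 2) - 5*log(r + 1).
Then F(6) - F(4) = (-5*log(7) - 8*log(2)) - (-5*log(5) - 4*log(2)) = -5*log(7) - 4*log(2) + 5*log(5).

-5*log(7) - 4*log(2) + 5*log(5)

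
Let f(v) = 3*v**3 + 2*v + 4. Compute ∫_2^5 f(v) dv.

By the power rule, an antiderivative is F(v) = 3*v**4/4 + v**2 + 4*v.
Then F(5) - F(2) = (2055/4) - (24) = 1959/4.

1959/4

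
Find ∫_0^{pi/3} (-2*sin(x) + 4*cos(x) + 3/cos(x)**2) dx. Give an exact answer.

-1 + 5*sqrt(3)

An antiderivative is F(x) = 4*sin(x) + 2*cos(x) + 3*tan(x).
Then F(pi/3) - F(0) = (1 + 5*sqrt(3)) - (2) = -1 + 5*sqrt(3).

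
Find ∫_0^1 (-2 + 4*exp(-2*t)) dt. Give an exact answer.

An antiderivative is F(t) = -2*t - 2*exp(-2*t).
Then F(1) - F(0) = (-2 - 2*exp(-2)) - (-2) = -2*exp(-2).

-2*exp(-2)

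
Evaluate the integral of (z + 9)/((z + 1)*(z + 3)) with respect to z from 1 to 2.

-3*log(5) + 2*log(2) + 4*log(3)

Factor the denominator: z**2 + 4*z + 3 = (z + 3)(z + 1).
Partial fractions: (z + 9)/((z + 1)*(z + 3)) = -3/(z + 3) + 4/(z + 1).
An antiderivative is F(z) = 4*log(z + 1) - 3*log(z + 3).
Then F(2) - F(1) = (-3*log(5) + 4*log(3)) - (-log(4)) = -3*log(5) + 2*log(2) + 4*log(3).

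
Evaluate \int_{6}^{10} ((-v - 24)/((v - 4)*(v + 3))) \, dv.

-10*log(3) + 3*log(13)

Factor the denominator: v**2 - v - 12 = (v + 3)(v - 4).
Partial fractions: (-v - 24)/((v - 4)*(v + 3)) = 3/(v + 3) - 4/(v - 4).
An antiderivative is F(v) = -4*log(v - 4) + 3*log(v + 3).
Then F(10) - F(6) = (-4*log(3) - 4*log(2) + 3*log(13)) - (-4*log(2) + 6*log(3)) = -10*log(3) + 3*log(13).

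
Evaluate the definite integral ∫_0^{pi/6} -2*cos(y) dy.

An antiderivative is F(y) = -2*sin(y).
Then F(pi/6) - F(0) = (-1) - (0) = -1.

-1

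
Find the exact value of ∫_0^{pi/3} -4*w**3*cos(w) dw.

-12 - 2*pi**2/3 - 2*sqrt(3)*pi**3/27 + 4*sqrt(3)*pi

Integrate by parts 3 times (u = w^3, dv = -4*cos(w) dw).
An antiderivative is F(w) = -4*w**3*sin(w) - 12*w**2*cos(w) + 24*w*sin(w) + 24*cos(w).
Then F(pi/3) - F(0) = (-2*pi**2/3 - 2*sqrt(3)*pi**3/27 + 12 + 4*sqrt(3)*pi) - (24) = -12 - 2*pi**2/3 - 2*sqrt(3)*pi**3/27 + 4*sqrt(3)*pi.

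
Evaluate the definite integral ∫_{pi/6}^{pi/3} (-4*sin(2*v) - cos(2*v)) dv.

-2

An antiderivative is F(v) = -sin(2*v)/2 + 2*cos(2*v).
Then F(pi/3) - F(pi/6) = (-1 - sqrt(3)/4) - (1 - sqrt(3)/4) = -2.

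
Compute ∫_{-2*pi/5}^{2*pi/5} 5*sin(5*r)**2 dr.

2*pi

Use the identity sin^2(5*r) = (1 - cos(10*r))/2.
An antiderivative is F(r) = 5*r/2 - sin(10*r)/4.
Then F(2*pi/5) - F(-2*pi/5) = (pi) - (-pi) = 2*pi.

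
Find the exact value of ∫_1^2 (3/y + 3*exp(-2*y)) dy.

An antiderivative is F(y) = 3*log(y) - 3*exp(-2*y)/2.
Then F(2) - F(1) = (-3*exp(-4)/2 + 3*log(2)) - (-3*exp(-2)/2) = -3*exp(-4)/2 + 3*exp(-2)/2 + 3*log(2).

-3*exp(-4)/2 + 3*exp(-2)/2 + 3*log(2)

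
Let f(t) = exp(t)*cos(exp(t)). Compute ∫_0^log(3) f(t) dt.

Let u = exp(t), so du = exp(t) dt. When t = 0, u = 1; when t = log(3), u = 3.
The integral becomes ∫ cos(u) du from 1 to 3, with antiderivative sin(u).
Back in t: F(t) = sin(exp(t)).
Then F(log(3)) - F(0) = (sin(3)) - (sin(1)) = -sin(1) + sin(3).

-sin(1) + sin(3)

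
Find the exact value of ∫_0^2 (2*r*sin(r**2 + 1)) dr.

Let u = r**2 + 1, so du = 2*r dr. When r = 0, u = 1; when r = 2, u = 5.
The integral becomes ∫ sin(u) du from 1 to 5, with antiderivative -cos(u).
Back in r: F(r) = -cos(r**2 + 1).
Then F(2) - F(0) = (-cos(5)) - (-cos(1)) = -cos(5) + cos(1).

-cos(5) + cos(1)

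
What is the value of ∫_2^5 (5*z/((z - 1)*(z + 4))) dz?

log(81/4)

Factor the denominator: z**2 + 3*z - 4 = (z + 4)(z - 1).
Partial fractions: 5*z/((z - 1)*(z + 4)) = 4/(z + 4) + 1/(z - 1).
An antiderivative is F(z) = log(z - 1) + 4*log(z + 4).
Then F(5) - F(2) = (2*log(2) + 8*log(3)) - (4*log(2) + 4*log(3)) = log(81/4).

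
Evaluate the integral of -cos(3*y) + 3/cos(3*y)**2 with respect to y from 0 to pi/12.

1 - sqrt(2)/6

An antiderivative is F(y) = -sin(3*y)/3 + tan(3*y).
Then F(pi/12) - F(0) = (1 - sqrt(2)/6) - (0) = 1 - sqrt(2)/6.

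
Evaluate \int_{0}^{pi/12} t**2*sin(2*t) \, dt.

Integrate by parts twice (u = t^2, dv = sin(2*t) dt).
An antiderivative is F(t) = -t**2*cos(2*t)/2 + t*sin(2*t)/2 + cos(2*t)/4.
Then F(pi/12) - F(0) = (-sqrt(3)*pi**2/576 + pi/48 + sqrt(3)/8) - (1/4) = -1/4 - sqrt(3)*pi**2/576 + pi/48 + sqrt(3)/8.

-1/4 - sqrt(3)*pi**2/576 + pi/48 + sqrt(3)/8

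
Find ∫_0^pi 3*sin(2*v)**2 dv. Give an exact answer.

Use the identity sin^2(2*v) = (1 - cos(4*v))/2.
An antiderivative is F(v) = 3*v/2 - 3*sin(4*v)/8.
Then F(pi) - F(0) = (3*pi/2) - (0) = 3*pi/2.

3*pi/2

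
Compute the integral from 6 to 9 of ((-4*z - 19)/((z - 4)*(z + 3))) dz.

-5*log(5) - log(3) + 7*log(2)

Factor the denominator: z**2 - z - 12 = (z + 3)(z - 4).
Partial fractions: (-4*z - 19)/((z - 4)*(z + 3)) = 1/(z + 3) - 5/(z - 4).
An antiderivative is F(z) = -5*log(z - 4) + log(z + 3).
Then F(9) - F(6) = (-5*log(5) + log(3) + 2*log(2)) - (log(9/32)) = -5*log(5) - log(3) + 7*log(2).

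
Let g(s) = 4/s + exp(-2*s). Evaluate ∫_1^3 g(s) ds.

An antiderivative is F(s) = 4*log(s) - exp(-2*s)/2.
Then F(3) - F(1) = (-exp(-6)/2 + 4*log(3)) - (-exp(-2)/2) = (-1 + exp(4) + 8*exp(6)*log(3))*exp(-6)/2.

(-1 + exp(4) + 8*exp(6)*log(3))*exp(-6)/2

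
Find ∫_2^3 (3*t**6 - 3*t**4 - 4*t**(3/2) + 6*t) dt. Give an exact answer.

By the power rule, an antiderivative is F(t) = 3*t**7/7 - 8*t**(5/2)/5 - 3*t**5/5 + 3*t**2.
Then F(3) - F(2) = (28647/35 - 72*sqrt(3)/5) - (1668/35 - 32*sqrt(2)/5) = -72*sqrt(3)/5 + 32*sqrt(2)/5 + 26979/35.

-72*sqrt(3)/5 + 32*sqrt(2)/5 + 26979/35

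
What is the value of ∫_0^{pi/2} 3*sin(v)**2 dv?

Use the identity sin^2(v) = (1 - cos(2*v))/2.
An antiderivative is F(v) = 3*v/2 - 3*sin(2*v)/4.
Then F(pi/2) - F(0) = (3*pi/4) - (0) = 3*pi/4.

3*pi/4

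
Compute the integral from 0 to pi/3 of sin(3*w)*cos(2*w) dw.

3/10

Use the identity sin(3*w)cos(2*w) = [sin(5*w) + sin(w)]/2.
An antiderivative is F(w) = -cos(w)/2 - cos(5*w)/10.
Then F(pi/3) - F(0) = (-3/10) - (-3/5) = 3/10.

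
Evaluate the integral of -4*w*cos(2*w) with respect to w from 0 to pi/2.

2

Integrate by parts once (u = w, dv = -4*cos(2*w) dw).
An antiderivative is F(w) = -2*w*sin(2*w) - cos(2*w).
Then F(pi/2) - F(0) = (1) - (-1) = 2.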